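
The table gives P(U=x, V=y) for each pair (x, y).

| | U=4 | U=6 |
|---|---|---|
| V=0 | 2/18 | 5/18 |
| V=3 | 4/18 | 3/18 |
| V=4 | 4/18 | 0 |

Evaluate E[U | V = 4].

4

P(V = 4) = 2/9.
Σ U·P over the event = 4·(4/18) = 8/9.
E[U | V = 4] = (8/9) / (2/9) = 4.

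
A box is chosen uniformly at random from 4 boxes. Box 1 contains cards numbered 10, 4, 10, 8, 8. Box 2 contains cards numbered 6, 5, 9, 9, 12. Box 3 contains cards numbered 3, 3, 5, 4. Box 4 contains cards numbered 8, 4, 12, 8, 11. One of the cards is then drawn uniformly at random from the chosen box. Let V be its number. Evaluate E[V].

571/80

E[V | box 1] = (10+4+10+8+8)/5 = 8.
E[V | box 2] = (6+5+9+9+12)/5 = 41/5.
E[V | box 3] = (3+3+5+4)/4 = 15/4.
E[V | box 4] = (8+4+12+8+11)/5 = 43/5.
By the law of total expectation,
E[V] = (1/4)·(8) + (1/4)·(41/5) + (1/4)·(15/4) + (1/4)·(43/5) = 571/80.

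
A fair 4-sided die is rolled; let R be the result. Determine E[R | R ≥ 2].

Given R ≥ 2, R is equally likely to be any of {2, 3, 4}.
E[R | R ≥ 2] = (2 + 3 + 4) / 3 = 3.

3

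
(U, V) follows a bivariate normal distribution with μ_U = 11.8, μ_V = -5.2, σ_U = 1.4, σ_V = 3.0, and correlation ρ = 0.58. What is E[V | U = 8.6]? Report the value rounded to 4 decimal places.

-9.1771

For a bivariate normal, E[V | U=x] = μ_V + ρ·(σ_V/σ_U)·(x − μ_U).
E[V | U=8.6] = -5.2 + (0.58)·(3.0/1.4)·(8.6 − (11.8)) = -5.2 + (1.242857)·(-3.2) = -9.1771.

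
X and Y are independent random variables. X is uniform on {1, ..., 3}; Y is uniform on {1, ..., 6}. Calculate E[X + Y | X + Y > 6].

P(X + Y > 6) = 1/3.
Summing (X+Y)·P(x,y) over outcomes with X + Y > 6 gives 23/9.
E[X + Y | X + Y > 6] = (23/9) / (1/3) = 23/3.

23/3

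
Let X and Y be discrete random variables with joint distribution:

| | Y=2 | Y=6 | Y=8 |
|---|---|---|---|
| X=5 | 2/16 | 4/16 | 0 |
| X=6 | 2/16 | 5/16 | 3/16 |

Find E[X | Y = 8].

P(Y = 8) = 3/16.
Summing X·P(X=x,Y=y) over the conditioning event gives 9/8.
E[X | Y = 8] = (9/8) / (3/16) = 6.

6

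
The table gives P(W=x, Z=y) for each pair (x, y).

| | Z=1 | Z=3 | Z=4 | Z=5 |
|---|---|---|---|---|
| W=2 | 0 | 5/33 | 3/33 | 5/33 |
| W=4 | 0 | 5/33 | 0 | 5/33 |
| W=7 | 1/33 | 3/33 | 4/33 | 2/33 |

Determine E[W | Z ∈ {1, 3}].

29/7

P(Z ∈ {1, 3}) = 14/33.
Σ W·P over the event = 2·(5/33) + 4·(5/33) + 7·(1/33) + 7·(3/33) = 58/33.
E[W | Z ∈ {1, 3}] = (58/33) / (14/33) = 29/7.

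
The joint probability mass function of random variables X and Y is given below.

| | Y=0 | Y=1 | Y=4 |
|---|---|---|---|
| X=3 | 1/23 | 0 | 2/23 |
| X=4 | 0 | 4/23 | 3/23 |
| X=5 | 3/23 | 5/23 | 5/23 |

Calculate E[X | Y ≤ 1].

P(Y ≤ 1) = 13/23.
Summing X·P(X=x,Y=y) over the conditioning event gives 59/23.
E[X | Y ≤ 1] = (59/23) / (13/23) = 59/13.

59/13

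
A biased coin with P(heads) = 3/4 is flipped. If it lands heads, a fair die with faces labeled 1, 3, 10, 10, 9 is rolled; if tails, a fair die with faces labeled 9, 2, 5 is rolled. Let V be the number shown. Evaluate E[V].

377/60

E[V | heads] = (1+3+10+10+9)/5 = 33/5.
E[V | tails] = (9+2+5)/3 = 16/3.
By the law of total expectation,
E[V] = (3/4)·(33/5) + (1/4)·(16/3) = 377/60.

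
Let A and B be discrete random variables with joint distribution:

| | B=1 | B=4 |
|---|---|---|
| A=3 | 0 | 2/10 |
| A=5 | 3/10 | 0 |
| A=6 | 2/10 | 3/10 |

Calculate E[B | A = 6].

P(A = 6) = 1/2.
Σ B·P over the event = 1·(2/10) + 4·(3/10) = 7/5.
E[B | A = 6] = (7/5) / (1/2) = 14/5.

14/5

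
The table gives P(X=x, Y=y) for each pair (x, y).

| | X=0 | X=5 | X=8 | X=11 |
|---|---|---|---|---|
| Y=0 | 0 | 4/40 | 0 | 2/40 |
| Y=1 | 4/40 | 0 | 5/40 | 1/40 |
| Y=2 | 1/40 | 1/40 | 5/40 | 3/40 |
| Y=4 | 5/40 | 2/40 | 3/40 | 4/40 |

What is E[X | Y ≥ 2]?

13/2

P(Y ≥ 2) = 3/5.
Σ X·P over the event = 0·(1/40) + 0·(5/40) + 5·(1/40) + 5·(2/40) + 8·(5/40) + 8·(3/40) + 11·(3/40) + 11·(4/40) = 39/10.
E[X | Y ≥ 2] = (39/10) / (3/5) = 13/2.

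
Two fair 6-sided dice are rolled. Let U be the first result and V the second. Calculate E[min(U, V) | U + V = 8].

14/5

Outcomes with U + V = 8: (2,6), (3,5), (4,4), (5,3), (6,2), each with probability 1/36.
E[min(U, V) | U + V = 8] = (2 + 3 + 4 + 3 + 2) / 5 = 14/5.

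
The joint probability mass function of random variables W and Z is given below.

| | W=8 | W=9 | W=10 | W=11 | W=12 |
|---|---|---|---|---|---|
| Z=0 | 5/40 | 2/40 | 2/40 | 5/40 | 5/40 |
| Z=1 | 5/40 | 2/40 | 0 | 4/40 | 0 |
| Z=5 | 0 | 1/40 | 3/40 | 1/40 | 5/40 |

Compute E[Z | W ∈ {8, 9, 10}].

27/20

P(W ∈ {8, 9, 10}) = 1/2.
Summing Z·P(W=x,Z=y) over the conditioning event gives 27/40.
E[Z | W ∈ {8, 9, 10}] = (27/40) / (1/2) = 27/20.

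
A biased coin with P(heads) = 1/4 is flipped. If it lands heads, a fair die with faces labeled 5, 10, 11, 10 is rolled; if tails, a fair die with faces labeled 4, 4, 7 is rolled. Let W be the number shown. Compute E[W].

E[W | heads] = (5+10+11+10)/4 = 9.
E[W | tails] = (4+4+7)/3 = 5.
By the law of total expectation,
E[W] = (1/4)·(9) + (3/4)·(5) = 6.

6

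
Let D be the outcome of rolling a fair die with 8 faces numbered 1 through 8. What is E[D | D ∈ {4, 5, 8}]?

P(D ∈ {4, 5, 8}) = 3/8.
Σ over the event: 4·1/8 + 5·1/8 + 8·1/8 = 17/8.
E[D | D ∈ {4, 5, 8}] = (17/8) / (3/8) = 17/3.

17/3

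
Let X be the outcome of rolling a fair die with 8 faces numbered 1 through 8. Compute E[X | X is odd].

Given X is odd, X is equally likely to be any of {1, 3, 5, 7}.
E[X | X is odd] = (1 + 3 + 5 + 7) / 4 = 4.

4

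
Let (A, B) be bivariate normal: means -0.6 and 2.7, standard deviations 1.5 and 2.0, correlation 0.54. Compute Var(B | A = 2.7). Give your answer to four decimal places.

2.8336

For a bivariate normal, Var(B | A=x) = σ_B²(1 − ρ²).
Var(B | A=2.7) = (2.0)²·(1 − (0.54)²) = 4·0.7084 = 2.8336.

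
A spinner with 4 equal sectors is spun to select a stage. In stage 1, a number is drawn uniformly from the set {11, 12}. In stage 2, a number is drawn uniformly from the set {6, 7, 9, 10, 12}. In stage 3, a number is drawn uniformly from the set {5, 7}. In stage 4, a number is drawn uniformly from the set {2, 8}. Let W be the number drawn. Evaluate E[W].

E[W | stage 1] = (11+12)/2 = 23/2.
E[W | stage 2] = (6+7+9+10+12)/5 = 44/5.
E[W | stage 3] = (5+7)/2 = 6.
E[W | stage 4] = (2+8)/2 = 5.
By the law of total expectation,
E[W] = (1/4)·(23/2) + (1/4)·(44/5) + (1/4)·(6) + (1/4)·(5) = 313/40.

313/40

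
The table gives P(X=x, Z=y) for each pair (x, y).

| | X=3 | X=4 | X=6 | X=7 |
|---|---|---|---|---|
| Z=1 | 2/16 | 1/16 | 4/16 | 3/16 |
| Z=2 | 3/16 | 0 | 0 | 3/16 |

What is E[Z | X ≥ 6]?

P(X ≥ 6) = 5/8.
Σ Z·P over the event = 1·(4/16) + 1·(3/16) + 2·(3/16) = 13/16.
E[Z | X ≥ 6] = (13/16) / (5/8) = 13/10.

13/10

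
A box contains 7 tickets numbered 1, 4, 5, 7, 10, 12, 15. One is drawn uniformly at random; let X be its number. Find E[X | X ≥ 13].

P(X ≥ 13) = 1/7.
Σ over the event: 15·1/7 = 15/7.
E[X | X ≥ 13] = (15/7) / (1/7) = 15.

15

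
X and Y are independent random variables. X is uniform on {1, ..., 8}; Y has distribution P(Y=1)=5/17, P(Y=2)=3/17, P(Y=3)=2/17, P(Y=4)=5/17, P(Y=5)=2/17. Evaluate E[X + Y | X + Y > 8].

482/47

P(X + Y > 8) = 47/136.
Summing (X+Y)·P(x,y) over outcomes with X + Y > 8 gives 241/68.
E[X + Y | X + Y > 8] = (241/68) / (47/136) = 482/47.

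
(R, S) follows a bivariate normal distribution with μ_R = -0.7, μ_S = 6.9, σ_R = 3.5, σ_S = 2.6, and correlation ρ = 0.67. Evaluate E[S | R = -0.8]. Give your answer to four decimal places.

The regression of S on R has slope ρ·σ_S/σ_R and passes through (μ_R, μ_S).
E[S | R=-0.8] = 6.9 + (0.67)·(2.6/3.5)·(-0.8 − (-0.7)) = 6.9 + (0.49771)·(-0.1) = 6.8502.

6.8502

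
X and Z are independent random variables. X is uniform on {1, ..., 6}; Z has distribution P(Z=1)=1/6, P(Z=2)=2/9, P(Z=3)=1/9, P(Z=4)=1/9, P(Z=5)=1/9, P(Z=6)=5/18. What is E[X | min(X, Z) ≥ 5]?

11/2

P(min(X, Z) ≥ 5) = 7/54.
Summing X·P(x,y) over outcomes with min(X, Z) ≥ 5 gives 77/108.
E[X | min(X, Z) ≥ 5] = (77/108) / (7/54) = 11/2.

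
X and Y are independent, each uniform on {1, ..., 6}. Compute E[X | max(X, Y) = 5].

35/9

Outcomes with max(X, Y) = 5: (1,5), (2,5), (3,5), (4,5), (5,1), (5,2), (5,3), (5,4), (5,5), each with probability 1/36.
E[X | max(X, Y) = 5] = (1 + 2 + 3 + 4 + 5 + 5 + 5 + 5 + 5) / 9 = 35/9.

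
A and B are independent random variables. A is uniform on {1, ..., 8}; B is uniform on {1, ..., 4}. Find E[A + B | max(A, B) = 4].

Outcomes with max(A, B) = 4: (1,4), (2,4), (3,4), (4,1), (4,2), (4,3), (4,4), each with probability 1/32.
E[A + B | max(A, B) = 4] = (5 + 6 + 7 + 5 + 6 + 7 + 8) / 7 = 44/7.

44/7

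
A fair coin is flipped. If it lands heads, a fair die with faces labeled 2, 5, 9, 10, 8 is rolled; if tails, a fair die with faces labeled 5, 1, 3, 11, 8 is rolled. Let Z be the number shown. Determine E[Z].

31/5

E[Z | heads] = (2+5+9+10+8)/5 = 34/5.
E[Z | tails] = (5+1+3+11+8)/5 = 28/5.
By the law of total expectation,
E[Z] = (1/2)·(34/5) + (1/2)·(28/5) = 31/5.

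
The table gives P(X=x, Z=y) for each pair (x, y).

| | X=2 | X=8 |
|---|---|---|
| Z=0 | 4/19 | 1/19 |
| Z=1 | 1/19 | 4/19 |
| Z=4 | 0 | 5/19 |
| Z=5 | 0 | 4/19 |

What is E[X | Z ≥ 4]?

P(Z ≥ 4) = 9/19.
Σ X·P over the event = 8·(5/19) + 8·(4/19) = 72/19.
E[X | Z ≥ 4] = (72/19) / (9/19) = 8.

8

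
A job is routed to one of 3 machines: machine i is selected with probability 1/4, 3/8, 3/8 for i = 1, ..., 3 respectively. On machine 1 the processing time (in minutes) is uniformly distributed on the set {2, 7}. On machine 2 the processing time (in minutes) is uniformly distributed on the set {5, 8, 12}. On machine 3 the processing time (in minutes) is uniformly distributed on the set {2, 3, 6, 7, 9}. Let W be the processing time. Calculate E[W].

E[W | machine 1] = (2+7)/2 = 9/2.
E[W | machine 2] = (5+8+12)/3 = 25/3.
E[W | machine 3] = (2+3+6+7+9)/5 = 27/5.
E[W] = (1/4)·(9/2) + (3/8)·(25/3) + (3/8)·(27/5) = 251/40.

251/40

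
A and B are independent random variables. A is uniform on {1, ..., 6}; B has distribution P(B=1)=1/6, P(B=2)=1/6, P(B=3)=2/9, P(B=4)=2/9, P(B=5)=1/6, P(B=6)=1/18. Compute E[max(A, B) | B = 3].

P(B = 3) = 2/9.
Summing max(A,B)·P(x,y) over outcomes with B = 3 gives 8/9.
E[max(A, B) | B = 3] = (8/9) / (2/9) = 4.

4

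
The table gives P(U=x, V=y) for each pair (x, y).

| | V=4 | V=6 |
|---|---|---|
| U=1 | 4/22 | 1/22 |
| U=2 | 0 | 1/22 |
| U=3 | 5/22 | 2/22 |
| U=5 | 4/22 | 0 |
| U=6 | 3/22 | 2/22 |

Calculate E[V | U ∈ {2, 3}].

P(U ∈ {2, 3}) = 4/11.
Σ V·P over the event = 6·(1/22) + 4·(5/22) + 6·(2/22) = 19/11.
E[V | U ∈ {2, 3}] = (19/11) / (4/11) = 19/4.

19/4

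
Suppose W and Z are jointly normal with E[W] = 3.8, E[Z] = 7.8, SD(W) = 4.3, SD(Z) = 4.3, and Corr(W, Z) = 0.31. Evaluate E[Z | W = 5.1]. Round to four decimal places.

The regression of Z on W has slope ρ·σ_Z/σ_W and passes through (μ_W, μ_Z).
E[Z | W=5.1] = 7.8 + (0.31)·(4.3/4.3)·(5.1 − (3.8)) = 7.8 + (0.31)·(1.3) = 8.2030.

8.2030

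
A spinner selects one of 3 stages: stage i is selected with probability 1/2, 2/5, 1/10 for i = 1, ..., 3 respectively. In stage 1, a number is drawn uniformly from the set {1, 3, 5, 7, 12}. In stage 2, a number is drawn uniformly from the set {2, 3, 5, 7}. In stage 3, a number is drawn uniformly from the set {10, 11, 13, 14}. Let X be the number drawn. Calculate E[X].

57/10

E[X | stage 1] = (1+3+5+7+12)/5 = 28/5.
E[X | stage 2] = (2+3+5+7)/4 = 17/4.
E[X | stage 3] = (10+11+13+14)/4 = 12.
By the law of total expectation,
E[X] = (1/2)·(28/5) + (2/5)·(17/4) + (1/10)·(12) = 57/10.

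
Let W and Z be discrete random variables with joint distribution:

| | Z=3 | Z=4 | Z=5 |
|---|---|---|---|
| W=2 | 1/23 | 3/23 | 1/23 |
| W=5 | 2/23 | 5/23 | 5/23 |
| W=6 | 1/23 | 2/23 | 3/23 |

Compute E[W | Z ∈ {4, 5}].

88/19

P(Z ∈ {4, 5}) = 19/23.
Σ W·P over the event = 2·(3/23) + 2·(1/23) + 5·(5/23) + 5·(5/23) + 6·(2/23) + 6·(3/23) = 88/23.
E[W | Z ∈ {4, 5}] = (88/23) / (19/23) = 88/19.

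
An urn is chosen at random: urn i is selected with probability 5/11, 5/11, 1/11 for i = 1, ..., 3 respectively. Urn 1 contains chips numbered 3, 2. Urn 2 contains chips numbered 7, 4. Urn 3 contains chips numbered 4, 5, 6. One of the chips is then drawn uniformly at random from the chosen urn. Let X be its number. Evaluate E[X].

E[X | urn 1] = (3+2)/2 = 5/2.
E[X | urn 2] = (7+4)/2 = 11/2.
E[X | urn 3] = (4+5+6)/3 = 5.
By the law of total expectation,
E[X] = (5/11)·(5/2) + (5/11)·(11/2) + (1/11)·(5) = 45/11.

45/11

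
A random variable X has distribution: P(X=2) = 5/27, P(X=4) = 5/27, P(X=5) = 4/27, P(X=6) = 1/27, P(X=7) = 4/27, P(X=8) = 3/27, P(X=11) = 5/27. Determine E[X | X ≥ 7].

P(X ≥ 7) = 4/9.
Σ over the event: 7·4/27 + 8·1/9 + 11·5/27 = 107/27.
E[X | X ≥ 7] = (107/27) / (4/9) = 107/12.

107/12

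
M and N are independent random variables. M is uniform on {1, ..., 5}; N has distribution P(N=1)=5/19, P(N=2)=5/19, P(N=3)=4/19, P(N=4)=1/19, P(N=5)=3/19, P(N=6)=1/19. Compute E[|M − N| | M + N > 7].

P(M + N > 7) = 1/5.
Summing |M−N|·P(x,y) over outcomes with M + N > 7 gives 28/95.
E[|M − N| | M + N > 7] = (28/95) / (1/5) = 28/19.

28/19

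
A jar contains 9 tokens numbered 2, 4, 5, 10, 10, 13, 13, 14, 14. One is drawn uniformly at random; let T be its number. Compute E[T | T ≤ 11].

P(T ≤ 11) = 5/9.
Σ over the event: 2·1/9 + 4·1/9 + 5·1/9 + 10·2/9 = 31/9.
E[T | T ≤ 11] = (31/9) / (5/9) = 31/5.

31/5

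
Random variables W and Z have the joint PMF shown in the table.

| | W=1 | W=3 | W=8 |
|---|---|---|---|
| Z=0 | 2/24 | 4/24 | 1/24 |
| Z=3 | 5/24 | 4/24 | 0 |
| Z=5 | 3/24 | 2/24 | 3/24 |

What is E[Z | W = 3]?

P(W = 3) = 5/12.
Σ Z·P over the event = 0·(4/24) + 3·(4/24) + 5·(2/24) = 11/12.
E[Z | W = 3] = (11/12) / (5/12) = 11/5.

11/5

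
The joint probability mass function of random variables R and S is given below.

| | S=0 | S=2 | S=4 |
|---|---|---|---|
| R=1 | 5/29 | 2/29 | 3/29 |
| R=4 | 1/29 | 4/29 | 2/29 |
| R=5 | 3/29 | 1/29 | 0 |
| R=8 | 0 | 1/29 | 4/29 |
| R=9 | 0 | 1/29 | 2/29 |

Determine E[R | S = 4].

61/11

P(S = 4) = 11/29.
Σ R·P over the event = 1·(3/29) + 4·(2/29) + 8·(4/29) + 9·(2/29) = 61/29.
E[R | S = 4] = (61/29) / (11/29) = 61/11.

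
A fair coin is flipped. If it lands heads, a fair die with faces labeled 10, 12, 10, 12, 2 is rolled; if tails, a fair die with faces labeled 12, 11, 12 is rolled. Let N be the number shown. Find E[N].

E[N | heads] = (10+12+10+12+2)/5 = 46/5.
E[N | tails] = (12+11+12)/3 = 35/3.
By the law of total expectation,
E[N] = (1/2)·(46/5) + (1/2)·(35/3) = 313/30.

313/30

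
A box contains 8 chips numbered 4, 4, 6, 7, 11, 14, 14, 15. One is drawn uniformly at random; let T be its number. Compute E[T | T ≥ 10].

P(T ≥ 10) = 1/2.
Σ over the event: 11·1/8 + 14·1/4 + 15·1/8 = 27/4.
E[T | T ≥ 10] = (27/4) / (1/2) = 27/2.

27/2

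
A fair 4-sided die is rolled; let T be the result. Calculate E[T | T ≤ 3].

Given T ≤ 3, T is equally likely to be any of {1, 2, 3}.
E[T | T ≤ 3] = (1 + 2 + 3) / 3 = 2.

2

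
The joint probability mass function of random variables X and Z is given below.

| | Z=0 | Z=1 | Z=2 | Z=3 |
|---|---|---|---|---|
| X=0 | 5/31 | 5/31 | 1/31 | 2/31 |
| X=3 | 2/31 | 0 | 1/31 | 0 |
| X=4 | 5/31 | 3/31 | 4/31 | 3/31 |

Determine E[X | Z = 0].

13/6

P(Z = 0) = 12/31.
Σ X·P over the event = 0·(5/31) + 3·(2/31) + 4·(5/31) = 26/31.
E[X | Z = 0] = (26/31) / (12/31) = 13/6.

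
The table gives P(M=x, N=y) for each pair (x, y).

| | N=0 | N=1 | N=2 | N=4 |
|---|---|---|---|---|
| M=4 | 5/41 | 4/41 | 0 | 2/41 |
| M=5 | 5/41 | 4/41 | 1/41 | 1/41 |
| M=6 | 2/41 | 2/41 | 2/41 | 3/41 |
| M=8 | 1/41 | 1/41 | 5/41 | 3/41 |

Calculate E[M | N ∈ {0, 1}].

121/24

P(N ∈ {0, 1}) = 24/41.
Summing M·P(M=x,N=y) over the conditioning event gives 121/41.
E[M | N ∈ {0, 1}] = (121/41) / (24/41) = 121/24.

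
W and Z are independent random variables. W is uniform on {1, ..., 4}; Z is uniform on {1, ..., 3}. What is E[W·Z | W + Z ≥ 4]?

Outcomes with W + Z ≥ 4: (1,3), (2,2), (2,3), (3,1), (3,2), (3,3), (4,1), (4,2), (4,3), each with probability 1/12.
E[W·Z | W + Z ≥ 4] = (3 + 4 + 6 + 3 + 6 + 9 + 4 + 8 + 12) / 9 = 55/9.

55/9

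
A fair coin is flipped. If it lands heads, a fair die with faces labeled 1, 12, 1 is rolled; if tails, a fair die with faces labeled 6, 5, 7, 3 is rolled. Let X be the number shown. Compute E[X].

119/24

E[X | heads] = (1+12+1)/3 = 14/3.
E[X | tails] = (6+5+7+3)/4 = 21/4.
By the law of total expectation,
E[X] = (1/2)·(14/3) + (1/2)·(21/4) = 119/24.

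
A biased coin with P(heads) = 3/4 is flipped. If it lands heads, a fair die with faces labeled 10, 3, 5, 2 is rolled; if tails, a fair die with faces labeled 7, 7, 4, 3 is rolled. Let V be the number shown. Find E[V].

E[V | heads] = (10+3+5+2)/4 = 5.
E[V | tails] = (7+7+4+3)/4 = 21/4.
By the law of total expectation,
E[V] = (3/4)·(5) + (1/4)·(21/4) = 81/16.

81/16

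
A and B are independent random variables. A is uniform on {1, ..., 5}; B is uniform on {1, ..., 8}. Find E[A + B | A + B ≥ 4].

292/37

P(A + B ≥ 4) = 37/40.
Summing (A+B)·P(x,y) over outcomes with A + B ≥ 4 gives 73/10.
E[A + B | A + B ≥ 4] = (73/10) / (37/40) = 292/37.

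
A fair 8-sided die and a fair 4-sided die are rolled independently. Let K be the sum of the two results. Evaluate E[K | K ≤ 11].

P(K ≤ 11) = 31/32.
E[K | K ≤ 11] = (53/8) / (31/32) = 212/31.

212/31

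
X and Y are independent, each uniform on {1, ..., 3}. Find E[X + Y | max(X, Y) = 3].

24/5

P(max(X, Y) = 3) = 5/9.
Summing (X+Y)·P(x,y) over outcomes with max(X, Y) = 3 gives 8/3.
E[X + Y | max(X, Y) = 3] = (8/3) / (5/9) = 24/5.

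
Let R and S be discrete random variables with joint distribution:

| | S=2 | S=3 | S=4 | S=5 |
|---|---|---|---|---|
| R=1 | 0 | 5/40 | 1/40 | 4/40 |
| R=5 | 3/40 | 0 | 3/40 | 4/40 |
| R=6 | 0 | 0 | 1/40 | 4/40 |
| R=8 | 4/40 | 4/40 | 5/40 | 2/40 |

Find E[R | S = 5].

32/7

P(S = 5) = 7/20.
Σ R·P over the event = 1·(4/40) + 5·(4/40) + 6·(4/40) + 8·(2/40) = 8/5.
E[R | S = 5] = (8/5) / (7/20) = 32/7.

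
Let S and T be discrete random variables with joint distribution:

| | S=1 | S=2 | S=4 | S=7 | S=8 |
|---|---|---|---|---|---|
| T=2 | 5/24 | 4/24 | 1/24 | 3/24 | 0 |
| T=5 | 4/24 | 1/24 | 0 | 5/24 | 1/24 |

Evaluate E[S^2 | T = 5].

P(T = 5) = 11/24.
Σ S^2·P over the event = 1·(4/24) + 4·(1/24) + 49·(5/24) + 64·(1/24) = 317/24.
E[S^2 | T = 5] = (317/24) / (11/24) = 317/11.

317/11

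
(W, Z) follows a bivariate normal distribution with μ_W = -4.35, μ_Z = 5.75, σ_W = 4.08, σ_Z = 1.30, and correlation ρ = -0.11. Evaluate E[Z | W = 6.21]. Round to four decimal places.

5.3799

The regression of Z on W has slope ρ·σ_Z/σ_W and passes through (μ_W, μ_Z).
E[Z | W=6.21] = 5.75 + (-0.11)·(1.30/4.08)·(6.21 − (-4.35)) = 5.75 + (-0.035049)·(10.56) = 5.3799.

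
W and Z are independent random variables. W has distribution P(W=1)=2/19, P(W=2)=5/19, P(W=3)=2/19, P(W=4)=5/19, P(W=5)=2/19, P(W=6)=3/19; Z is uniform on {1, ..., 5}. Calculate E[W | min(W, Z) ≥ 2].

64/17

P(min(W, Z) ≥ 2) = 68/95.
Summing W·P(x,y) over outcomes with min(W, Z) ≥ 2 gives 256/95.
E[W | min(W, Z) ≥ 2] = (256/95) / (68/95) = 64/17.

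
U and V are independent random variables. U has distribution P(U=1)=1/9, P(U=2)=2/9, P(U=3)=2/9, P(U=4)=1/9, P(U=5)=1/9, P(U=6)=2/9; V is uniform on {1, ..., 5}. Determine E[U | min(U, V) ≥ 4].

21/4

P(min(U, V) ≥ 4) = 8/45.
Summing U·P(x,y) over outcomes with min(U, V) ≥ 4 gives 14/15.
E[U | min(U, V) ≥ 4] = (14/15) / (8/45) = 21/4.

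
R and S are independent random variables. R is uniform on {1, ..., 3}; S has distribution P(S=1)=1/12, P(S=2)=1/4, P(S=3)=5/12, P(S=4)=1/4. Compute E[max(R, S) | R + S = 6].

P(R + S = 6) = 2/9.
Summing max(R,S)·P(x,y) over outcomes with R + S = 6 gives 3/4.
E[max(R, S) | R + S = 6] = (3/4) / (2/9) = 27/8.

27/8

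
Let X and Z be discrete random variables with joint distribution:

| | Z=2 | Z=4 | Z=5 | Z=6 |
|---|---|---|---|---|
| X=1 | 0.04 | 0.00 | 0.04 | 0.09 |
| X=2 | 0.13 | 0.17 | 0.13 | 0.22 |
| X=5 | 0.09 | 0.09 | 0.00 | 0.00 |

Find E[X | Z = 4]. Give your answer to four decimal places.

3.0385

P(Z = 4) = 0.26.
Σ X·P over the event = 2·(0.17) + 5·(0.09) = 0.79.
E[X | Z = 4] = (0.79) / (0.26) = 3.0385.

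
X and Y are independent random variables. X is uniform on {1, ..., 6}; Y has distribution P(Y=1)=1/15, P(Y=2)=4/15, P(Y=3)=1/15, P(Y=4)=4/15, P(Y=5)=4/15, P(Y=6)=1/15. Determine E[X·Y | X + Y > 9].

P(X + Y > 9) = 1/6.
Summing XY·P(x,y) over outcomes with X + Y > 9 gives 203/45.
E[X·Y | X + Y > 9] = (203/45) / (1/6) = 406/15.

406/15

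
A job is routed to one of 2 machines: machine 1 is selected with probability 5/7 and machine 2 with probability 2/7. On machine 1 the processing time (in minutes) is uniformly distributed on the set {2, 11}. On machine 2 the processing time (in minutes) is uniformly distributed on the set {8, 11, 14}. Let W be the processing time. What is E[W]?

E[W | machine 1] = (2+11)/2 = 13/2.
E[W | machine 2] = (8+11+14)/3 = 11.
E[W] = (5/7)·(13/2) + (2/7)·(11) = 109/14.

109/14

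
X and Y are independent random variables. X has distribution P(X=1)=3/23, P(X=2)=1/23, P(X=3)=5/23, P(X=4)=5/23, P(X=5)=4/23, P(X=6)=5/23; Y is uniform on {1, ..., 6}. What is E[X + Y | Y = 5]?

205/23

P(Y = 5) = 1/6.
Summing (X+Y)·P(x,y) over outcomes with Y = 5 gives 205/138.
E[X + Y | Y = 5] = (205/138) / (1/6) = 205/23.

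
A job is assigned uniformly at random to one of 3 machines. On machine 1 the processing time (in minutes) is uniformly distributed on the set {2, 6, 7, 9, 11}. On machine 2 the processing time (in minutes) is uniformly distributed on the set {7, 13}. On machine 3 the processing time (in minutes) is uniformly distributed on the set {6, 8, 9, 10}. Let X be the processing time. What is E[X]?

E[X | machine 1] = (2+6+7+9+11)/5 = 7.
E[X | machine 2] = (7+13)/2 = 10.
E[X | machine 3] = (6+8+9+10)/4 = 33/4.
E[X] = (1/3)·(7) + (1/3)·(10) + (1/3)·(33/4) = 101/12.

101/12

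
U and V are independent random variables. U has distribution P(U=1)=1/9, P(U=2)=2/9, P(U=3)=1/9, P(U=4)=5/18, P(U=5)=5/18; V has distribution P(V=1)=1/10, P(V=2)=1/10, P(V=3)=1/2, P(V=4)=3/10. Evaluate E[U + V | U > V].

220/31

P(U > V) = 31/60.
Summing (U+V)·P(x,y) over outcomes with U > V gives 11/3.
E[U + V | U > V] = (11/3) / (31/60) = 220/31.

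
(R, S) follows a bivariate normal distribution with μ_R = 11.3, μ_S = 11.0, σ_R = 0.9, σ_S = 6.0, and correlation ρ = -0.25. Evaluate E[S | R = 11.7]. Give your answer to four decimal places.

10.3333

The regression of S on R has slope ρ·σ_S/σ_R and passes through (μ_R, μ_S).
E[S | R=11.7] = 11.0 + (-0.25)·(6.0/0.9)·(11.7 − (11.3)) = 11.0 + (-1.6667)·(0.4) = 10.3333.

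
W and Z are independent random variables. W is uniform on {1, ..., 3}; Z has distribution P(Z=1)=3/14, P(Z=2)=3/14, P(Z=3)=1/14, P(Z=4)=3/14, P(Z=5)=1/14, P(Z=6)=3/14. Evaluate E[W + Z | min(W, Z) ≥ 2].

P(min(W, Z) ≥ 2) = 11/21.
Summing (W+Z)·P(x,y) over outcomes with min(W, Z) ≥ 2 gives 143/42.
E[W + Z | min(W, Z) ≥ 2] = (143/42) / (11/21) = 13/2.

13/2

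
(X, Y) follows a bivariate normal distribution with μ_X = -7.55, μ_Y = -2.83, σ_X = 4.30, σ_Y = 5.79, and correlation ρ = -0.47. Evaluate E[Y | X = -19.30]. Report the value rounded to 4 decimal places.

4.6061

For a bivariate normal, E[Y | X=x] = μ_Y + ρ·(σ_Y/σ_X)·(x − μ_X).
E[Y | X=-19.30] = -2.83 + (-0.47)·(5.79/4.30)·(-19.30 − (-7.55)) = -2.83 + (-0.63286)·(-11.75) = 4.6061.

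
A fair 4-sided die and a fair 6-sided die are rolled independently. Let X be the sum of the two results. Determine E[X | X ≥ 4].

P(X ≥ 4) = 7/8.
Σ over the event: 4·1/8 + 5·1/6 + 6·1/6 + 7·1/6 + 8·1/8 + 9·1/12 + 10·1/24 = 17/3.
E[X | X ≥ 4] = (17/3) / (7/8) = 136/21.

136/21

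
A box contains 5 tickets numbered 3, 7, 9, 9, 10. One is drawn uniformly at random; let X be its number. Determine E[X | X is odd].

7

P(X is odd) = 4/5.
Σ over the event: 3·1/5 + 7·1/5 + 9·2/5 = 28/5.
E[X | X is odd] = (28/5) / (4/5) = 7.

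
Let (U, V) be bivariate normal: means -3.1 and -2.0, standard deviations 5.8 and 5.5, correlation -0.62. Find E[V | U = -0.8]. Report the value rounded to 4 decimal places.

The regression of V on U has slope ρ·σ_V/σ_U and passes through (μ_U, μ_V).
E[V | U=-0.8] = -2.0 + (-0.62)·(5.5/5.8)·(-0.8 − (-3.1)) = -2.0 + (-0.58793)·(2.3) = -3.3522.

-3.3522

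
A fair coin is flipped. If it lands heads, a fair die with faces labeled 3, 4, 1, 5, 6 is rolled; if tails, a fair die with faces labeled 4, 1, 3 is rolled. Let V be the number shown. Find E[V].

97/30

E[V | heads] = (3+4+1+5+6)/5 = 19/5.
E[V | tails] = (4+1+3)/3 = 8/3.
E[V] = (1/2)·(19/5) + (1/2)·(8/3) = 97/30.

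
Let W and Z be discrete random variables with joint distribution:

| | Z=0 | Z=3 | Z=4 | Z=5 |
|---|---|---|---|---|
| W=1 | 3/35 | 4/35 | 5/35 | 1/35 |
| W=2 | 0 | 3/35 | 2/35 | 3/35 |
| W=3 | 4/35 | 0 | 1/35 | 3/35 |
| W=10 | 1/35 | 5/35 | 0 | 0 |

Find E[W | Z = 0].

25/8

P(Z = 0) = 8/35.
Σ W·P over the event = 1·(3/35) + 3·(4/35) + 10·(1/35) = 5/7.
E[W | Z = 0] = (5/7) / (8/35) = 25/8.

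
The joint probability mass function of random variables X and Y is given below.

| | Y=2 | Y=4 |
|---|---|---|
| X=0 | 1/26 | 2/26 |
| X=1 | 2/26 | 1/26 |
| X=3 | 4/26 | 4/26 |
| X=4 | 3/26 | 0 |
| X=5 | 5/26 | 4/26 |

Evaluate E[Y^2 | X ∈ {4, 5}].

P(X ∈ {4, 5}) = 6/13.
Summing Y^2·P(X=x,Y=y) over the conditioning event gives 48/13.
E[Y^2 | X ∈ {4, 5}] = (48/13) / (6/13) = 8.

8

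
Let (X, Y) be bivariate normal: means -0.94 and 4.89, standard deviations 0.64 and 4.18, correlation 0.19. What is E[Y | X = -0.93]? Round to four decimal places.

The regression of Y on X has slope ρ·σ_Y/σ_X and passes through (μ_X, μ_Y).
E[Y | X=-0.93] = 4.89 + (0.19)·(4.18/0.64)·(-0.93 − (-0.94)) = 4.89 + (1.2409)·(0.01) = 4.9024.

4.9024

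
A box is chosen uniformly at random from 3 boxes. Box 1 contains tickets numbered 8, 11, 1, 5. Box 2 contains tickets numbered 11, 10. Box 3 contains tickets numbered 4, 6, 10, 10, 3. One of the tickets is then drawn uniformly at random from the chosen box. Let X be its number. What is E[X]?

E[X | box 1] = (8+11+1+5)/4 = 25/4.
E[X | box 2] = (11+10)/2 = 21/2.
E[X | box 3] = (4+6+10+10+3)/5 = 33/5.
E[X] = (1/3)·(25/4) + (1/3)·(21/2) + (1/3)·(33/5) = 467/60.

467/60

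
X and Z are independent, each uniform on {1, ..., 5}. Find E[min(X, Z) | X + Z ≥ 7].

Outcomes with X + Z ≥ 7: (2,5), (3,4), (3,5), (4,3), (4,4), (4,5), (5,2), (5,3), (5,4), (5,5), each with probability 1/25.
E[min(X, Z) | X + Z ≥ 7] = (2 + 3 + 3 + 3 + 4 + 4 + 2 + 3 + 4 + 5) / 10 = 33/10.

33/10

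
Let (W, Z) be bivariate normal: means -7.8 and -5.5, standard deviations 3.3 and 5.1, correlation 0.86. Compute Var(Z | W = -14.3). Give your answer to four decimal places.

6.7730

Var(Z | W=x) = (1 − ρ²)·σ_Z².
Var(Z | W=-14.3) = (5.1)²·(1 − (0.86)²) = 26.01·0.2604 = 6.7730.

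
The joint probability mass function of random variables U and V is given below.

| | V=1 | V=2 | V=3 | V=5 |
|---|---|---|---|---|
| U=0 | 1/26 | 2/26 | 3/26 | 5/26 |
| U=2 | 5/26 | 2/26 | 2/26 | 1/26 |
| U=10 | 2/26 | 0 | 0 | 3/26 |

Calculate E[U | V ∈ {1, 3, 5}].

P(V ∈ {1, 3, 5}) = 11/13.
Summing U·P(U=x,V=y) over the conditioning event gives 33/13.
E[U | V ∈ {1, 3, 5}] = (33/13) / (11/13) = 3.

3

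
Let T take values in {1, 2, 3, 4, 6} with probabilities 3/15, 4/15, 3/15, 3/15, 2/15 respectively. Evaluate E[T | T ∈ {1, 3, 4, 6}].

P(T ∈ {1, 3, 4, 6}) = 11/15.
Σ over the event: 1·1/5 + 3·1/5 + 4·1/5 + 6·2/15 = 12/5.
E[T | T ∈ {1, 3, 4, 6}] = (12/5) / (11/15) = 36/11.

36/11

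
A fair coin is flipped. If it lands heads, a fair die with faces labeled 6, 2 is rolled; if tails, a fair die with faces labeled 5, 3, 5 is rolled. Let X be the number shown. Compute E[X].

E[X | heads] = (6+2)/2 = 4.
E[X | tails] = (5+3+5)/3 = 13/3.
By the law of total expectation,
E[X] = (1/2)·(4) + (1/2)·(13/3) = 25/6.

25/6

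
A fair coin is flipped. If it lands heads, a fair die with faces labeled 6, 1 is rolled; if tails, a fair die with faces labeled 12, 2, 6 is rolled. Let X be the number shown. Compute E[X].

E[X | heads] = (6+1)/2 = 7/2.
E[X | tails] = (12+2+6)/3 = 20/3.
By the law of total expectation,
E[X] = (1/2)·(7/2) + (1/2)·(20/3) = 61/12.

61/12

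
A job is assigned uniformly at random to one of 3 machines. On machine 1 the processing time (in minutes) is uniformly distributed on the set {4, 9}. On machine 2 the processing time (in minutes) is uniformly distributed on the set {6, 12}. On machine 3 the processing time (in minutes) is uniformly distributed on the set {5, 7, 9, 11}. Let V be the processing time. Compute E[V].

47/6

E[V | machine 1] = (4+9)/2 = 13/2.
E[V | machine 2] = (6+12)/2 = 9.
E[V | machine 3] = (5+7+9+11)/4 = 8.
E[V] = (1/3)·(13/2) + (1/3)·(9) + (1/3)·(8) = 47/6.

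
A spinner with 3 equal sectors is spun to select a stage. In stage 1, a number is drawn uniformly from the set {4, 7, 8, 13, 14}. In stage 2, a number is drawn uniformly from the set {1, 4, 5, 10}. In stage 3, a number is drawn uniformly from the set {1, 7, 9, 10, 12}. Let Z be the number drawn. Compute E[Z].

E[Z | stage 1] = (4+7+8+13+14)/5 = 46/5.
E[Z | stage 2] = (1+4+5+10)/4 = 5.
E[Z | stage 3] = (1+7+9+10+12)/5 = 39/5.
By the law of total expectation,
E[Z] = (1/3)·(46/5) + (1/3)·(5) + (1/3)·(39/5) = 22/3.

22/3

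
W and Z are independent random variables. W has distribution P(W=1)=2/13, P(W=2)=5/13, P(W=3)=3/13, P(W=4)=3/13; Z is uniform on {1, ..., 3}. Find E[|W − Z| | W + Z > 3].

6/5

P(W + Z > 3) = 10/13.
Summing |W−Z|·P(x,y) over outcomes with W + Z > 3 gives 12/13.
E[|W − Z| | W + Z > 3] = (12/13) / (10/13) = 6/5.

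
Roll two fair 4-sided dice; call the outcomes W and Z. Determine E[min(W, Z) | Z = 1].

1

Outcomes with Z = 1: (1,1), (2,1), (3,1), (4,1), each with probability 1/16.
E[min(W, Z) | Z = 1] = (1 + 1 + 1 + 1) / 4 = 1.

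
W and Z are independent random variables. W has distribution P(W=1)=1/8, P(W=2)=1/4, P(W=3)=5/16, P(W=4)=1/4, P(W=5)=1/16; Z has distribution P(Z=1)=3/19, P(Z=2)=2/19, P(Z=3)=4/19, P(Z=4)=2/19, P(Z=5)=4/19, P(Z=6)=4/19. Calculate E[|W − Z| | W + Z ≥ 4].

271/141

P(W + Z ≥ 4) = 141/152.
Summing |W−Z|·P(x,y) over outcomes with W + Z ≥ 4 gives 271/152.
E[|W − Z| | W + Z ≥ 4] = (271/152) / (141/152) = 271/141.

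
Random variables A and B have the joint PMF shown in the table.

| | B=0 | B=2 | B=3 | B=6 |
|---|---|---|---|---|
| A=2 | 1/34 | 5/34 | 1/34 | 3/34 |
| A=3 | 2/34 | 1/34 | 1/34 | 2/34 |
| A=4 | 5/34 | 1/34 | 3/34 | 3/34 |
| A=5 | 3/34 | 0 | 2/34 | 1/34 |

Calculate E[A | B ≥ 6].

P(B ≥ 6) = 9/34.
Σ A·P over the event = 2·(3/34) + 3·(2/34) + 4·(3/34) + 5·(1/34) = 29/34.
E[A | B ≥ 6] = (29/34) / (9/34) = 29/9.

29/9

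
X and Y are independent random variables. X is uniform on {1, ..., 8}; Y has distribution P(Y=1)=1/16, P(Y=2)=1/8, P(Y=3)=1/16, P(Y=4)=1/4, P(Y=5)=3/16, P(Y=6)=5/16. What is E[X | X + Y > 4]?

P(X + Y > 4) = 15/16.
Summing X·P(x,y) over outcomes with X + Y > 4 gives 563/128.
E[X | X + Y > 4] = (563/128) / (15/16) = 563/120.

563/120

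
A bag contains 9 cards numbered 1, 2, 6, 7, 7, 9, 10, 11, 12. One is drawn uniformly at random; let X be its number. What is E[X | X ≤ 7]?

23/5

P(X ≤ 7) = 5/9.
Σ over the event: 1·1/9 + 2·1/9 + 6·1/9 + 7·2/9 = 23/9.
E[X | X ≤ 7] = (23/9) / (5/9) = 23/5.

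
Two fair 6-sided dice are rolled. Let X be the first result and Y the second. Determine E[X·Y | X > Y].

35/3

P(X > Y) = 5/12.
Summing XY·P(x,y) over outcomes with X > Y gives 175/36.
E[X·Y | X > Y] = (175/36) / (5/12) = 35/3.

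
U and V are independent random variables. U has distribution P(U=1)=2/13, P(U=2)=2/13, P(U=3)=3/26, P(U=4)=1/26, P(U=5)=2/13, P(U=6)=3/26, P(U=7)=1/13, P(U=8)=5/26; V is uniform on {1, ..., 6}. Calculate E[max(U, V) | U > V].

266/43

P(U > V) = 43/78.
Summing max(U,V)·P(x,y) over outcomes with U > V gives 133/39.
E[max(U, V) | U > V] = (133/39) / (43/78) = 266/43.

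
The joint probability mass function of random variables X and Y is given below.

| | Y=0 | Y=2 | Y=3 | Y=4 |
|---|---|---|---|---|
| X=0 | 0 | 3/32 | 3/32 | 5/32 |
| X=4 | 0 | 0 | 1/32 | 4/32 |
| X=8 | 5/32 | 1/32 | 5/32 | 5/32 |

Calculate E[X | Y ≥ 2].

4

P(Y ≥ 2) = 27/32.
Σ X·P over the event = 0·(3/32) + 0·(3/32) + 0·(5/32) + 4·(1/32) + 4·(4/32) + 8·(1/32) + 8·(5/32) + 8·(5/32) = 27/8.
E[X | Y ≥ 2] = (27/8) / (27/32) = 4.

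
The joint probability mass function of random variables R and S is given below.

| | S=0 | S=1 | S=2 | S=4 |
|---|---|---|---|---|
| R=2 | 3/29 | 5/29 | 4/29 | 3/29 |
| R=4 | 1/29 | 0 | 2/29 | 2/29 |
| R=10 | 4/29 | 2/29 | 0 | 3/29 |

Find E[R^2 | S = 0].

P(S = 0) = 8/29.
Summing R^2·P(R=x,S=y) over the conditioning event gives 428/29.
E[R^2 | S = 0] = (428/29) / (8/29) = 107/2.

107/2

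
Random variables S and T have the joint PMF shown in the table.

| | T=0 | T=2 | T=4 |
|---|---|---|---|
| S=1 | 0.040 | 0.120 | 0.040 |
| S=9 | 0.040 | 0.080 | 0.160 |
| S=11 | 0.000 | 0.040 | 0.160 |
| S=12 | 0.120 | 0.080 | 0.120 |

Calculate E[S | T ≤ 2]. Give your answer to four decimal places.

7.8462

P(T ≤ 2) = 0.520.
Σ S·P over the event = 1·(0.040) + 1·(0.120) + 9·(0.040) + 9·(0.080) + 11·(0.040) + 12·(0.120) + 12·(0.080) = 4.080.
E[S | T ≤ 2] = (4.080) / (0.520) = 7.8462.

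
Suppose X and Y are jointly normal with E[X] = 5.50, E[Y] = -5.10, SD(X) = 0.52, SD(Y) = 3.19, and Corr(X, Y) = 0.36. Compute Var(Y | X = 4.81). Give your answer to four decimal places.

8.8573

For a bivariate normal, Var(Y | X=x) = σ_Y²(1 − ρ²).
Var(Y | X=4.81) = (3.19)²·(1 − (0.36)²) = 10.1761·0.8704 = 8.8573.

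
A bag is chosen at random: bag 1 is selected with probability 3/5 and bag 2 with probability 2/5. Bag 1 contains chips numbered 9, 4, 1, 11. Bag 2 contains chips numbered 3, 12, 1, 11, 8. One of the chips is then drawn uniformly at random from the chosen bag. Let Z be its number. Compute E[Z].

131/20

E[Z | bag 1] = (9+4+1+11)/4 = 25/4.
E[Z | bag 2] = (3+12+1+11+8)/5 = 7.
By the law of total expectation,
E[Z] = (3/5)·(25/4) + (2/5)·(7) = 131/20.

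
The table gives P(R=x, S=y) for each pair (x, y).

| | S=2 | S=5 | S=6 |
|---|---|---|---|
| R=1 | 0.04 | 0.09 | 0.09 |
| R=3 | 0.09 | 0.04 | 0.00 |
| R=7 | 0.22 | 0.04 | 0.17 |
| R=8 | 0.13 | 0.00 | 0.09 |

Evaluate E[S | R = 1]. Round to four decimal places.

P(R = 1) = 0.22.
Σ S·P over the event = 2·(0.04) + 5·(0.09) + 6·(0.09) = 1.07.
E[S | R = 1] = (1.07) / (0.22) = 4.8636.

4.8636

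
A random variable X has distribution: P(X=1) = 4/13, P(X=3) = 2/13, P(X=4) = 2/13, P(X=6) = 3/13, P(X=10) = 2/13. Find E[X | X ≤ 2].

P(X ≤ 2) = 4/13.
Σ over the event: 1·4/13 = 4/13.
E[X | X ≤ 2] = (4/13) / (4/13) = 1.

1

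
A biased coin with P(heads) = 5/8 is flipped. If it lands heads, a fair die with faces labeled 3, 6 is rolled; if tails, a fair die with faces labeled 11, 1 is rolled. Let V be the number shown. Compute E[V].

81/16

E[V | heads] = (3+6)/2 = 9/2.
E[V | tails] = (11+1)/2 = 6.
E[V] = (5/8)·(9/2) + (3/8)·(6) = 81/16.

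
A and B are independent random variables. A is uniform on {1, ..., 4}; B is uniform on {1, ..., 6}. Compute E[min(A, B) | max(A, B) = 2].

4/3

P(max(A, B) = 2) = 1/8.
Summing min(A,B)·P(x,y) over outcomes with max(A, B) = 2 gives 1/6.
E[min(A, B) | max(A, B) = 2] = (1/6) / (1/8) = 4/3.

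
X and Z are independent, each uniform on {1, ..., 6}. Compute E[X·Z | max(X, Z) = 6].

216/11

P(max(X, Z) = 6) = 11/36.
Summing XZ·P(x,y) over outcomes with max(X, Z) = 6 gives 6.
E[X·Z | max(X, Z) = 6] = (6) / (11/36) = 216/11.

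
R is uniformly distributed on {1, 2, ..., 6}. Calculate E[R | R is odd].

3

Given R is odd, R is equally likely to be any of {1, 3, 5}.
E[R | R is odd] = (1 + 3 + 5) / 3 = 3.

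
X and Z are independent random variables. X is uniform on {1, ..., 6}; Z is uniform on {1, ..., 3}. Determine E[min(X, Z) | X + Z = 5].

P(X + Z = 5) = 1/6.
Summing min(X,Z)·P(x,y) over outcomes with X + Z = 5 gives 5/18.
E[min(X, Z) | X + Z = 5] = (5/18) / (1/6) = 5/3.

5/3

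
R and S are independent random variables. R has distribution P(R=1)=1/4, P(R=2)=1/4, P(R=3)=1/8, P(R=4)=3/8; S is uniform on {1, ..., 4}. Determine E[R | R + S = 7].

P(R + S = 7) = 1/8.
Summing R·P(x,y) over outcomes with R + S = 7 gives 15/32.
E[R | R + S = 7] = (15/32) / (1/8) = 15/4.

15/4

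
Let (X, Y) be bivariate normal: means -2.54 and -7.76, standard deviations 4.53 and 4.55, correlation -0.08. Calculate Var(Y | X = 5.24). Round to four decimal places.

For a bivariate normal, Var(Y | X=x) = σ_Y²(1 − ρ²).
Var(Y | X=5.24) = (4.55)²·(1 − (-0.08)²) = 20.7025·0.9936 = 20.5700.

20.5700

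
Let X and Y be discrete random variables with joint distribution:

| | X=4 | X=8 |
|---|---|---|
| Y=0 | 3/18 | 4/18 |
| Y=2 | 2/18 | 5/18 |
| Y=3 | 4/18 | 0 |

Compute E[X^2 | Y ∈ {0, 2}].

328/7

P(Y ∈ {0, 2}) = 7/9.
Summing X^2·P(X=x,Y=y) over the conditioning event gives 328/9.
E[X^2 | Y ∈ {0, 2}] = (328/9) / (7/9) = 328/7.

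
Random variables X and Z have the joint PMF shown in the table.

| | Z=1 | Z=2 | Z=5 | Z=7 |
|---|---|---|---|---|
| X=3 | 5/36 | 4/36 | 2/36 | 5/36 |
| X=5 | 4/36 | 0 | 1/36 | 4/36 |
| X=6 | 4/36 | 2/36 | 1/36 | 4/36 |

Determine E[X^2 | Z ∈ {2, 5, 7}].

P(Z ∈ {2, 5, 7}) = 23/36.
Summing X^2·P(X=x,Z=y) over the conditioning event gives 119/9.
E[X^2 | Z ∈ {2, 5, 7}] = (119/9) / (23/36) = 476/23.

476/23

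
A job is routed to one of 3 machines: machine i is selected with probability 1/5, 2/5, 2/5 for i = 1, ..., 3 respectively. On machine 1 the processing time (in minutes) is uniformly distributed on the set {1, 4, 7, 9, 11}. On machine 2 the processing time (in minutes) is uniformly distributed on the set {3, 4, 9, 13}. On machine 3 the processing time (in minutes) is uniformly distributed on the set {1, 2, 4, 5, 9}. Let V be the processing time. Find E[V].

293/50

E[V | machine 1] = (1+4+7+9+11)/5 = 32/5.
E[V | machine 2] = (3+4+9+13)/4 = 29/4.
E[V | machine 3] = (1+2+4+5+9)/5 = 21/5.
By the law of total expectation,
E[V] = (1/5)·(32/5) + (2/5)·(29/4) + (2/5)·(21/5) = 293/50.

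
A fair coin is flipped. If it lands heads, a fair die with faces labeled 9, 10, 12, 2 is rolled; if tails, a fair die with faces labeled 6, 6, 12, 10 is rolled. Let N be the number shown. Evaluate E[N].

E[N | heads] = (9+10+12+2)/4 = 33/4.
E[N | tails] = (6+6+12+10)/4 = 17/2.
E[N] = (1/2)·(33/4) + (1/2)·(17/2) = 67/8.

67/8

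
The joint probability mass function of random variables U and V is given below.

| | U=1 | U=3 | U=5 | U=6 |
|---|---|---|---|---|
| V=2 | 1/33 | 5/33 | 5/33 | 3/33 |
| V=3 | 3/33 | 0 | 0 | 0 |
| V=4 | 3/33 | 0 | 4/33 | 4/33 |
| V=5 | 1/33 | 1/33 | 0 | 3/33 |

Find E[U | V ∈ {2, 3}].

P(V ∈ {2, 3}) = 17/33.
Σ U·P over the event = 1·(1/33) + 1·(3/33) + 3·(5/33) + 5·(5/33) + 6·(3/33) = 62/33.
E[U | V ∈ {2, 3}] = (62/33) / (17/33) = 62/17.

62/17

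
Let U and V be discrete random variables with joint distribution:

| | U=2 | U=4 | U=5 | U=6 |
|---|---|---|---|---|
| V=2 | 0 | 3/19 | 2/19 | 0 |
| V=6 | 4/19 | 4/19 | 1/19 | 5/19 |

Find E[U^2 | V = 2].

98/5

P(V = 2) = 5/19.
Σ U^2·P over the event = 16·(3/19) + 25·(2/19) = 98/19.
E[U^2 | V = 2] = (98/19) / (5/19) = 98/5.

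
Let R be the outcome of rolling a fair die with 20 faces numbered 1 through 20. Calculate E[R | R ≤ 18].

P(R ≤ 18) = 9/10.
E[R | R ≤ 18] = (171/20) / (9/10) = 19/2.

19/2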